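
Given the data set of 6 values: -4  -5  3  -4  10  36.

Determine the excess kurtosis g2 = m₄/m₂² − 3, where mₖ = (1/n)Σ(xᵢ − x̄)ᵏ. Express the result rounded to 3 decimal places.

0.266

x̄ = 6.0000
Σ(xᵢ − x̄)² = 1246.0000 ⇒ m₂ = 207.66667
Σ(xᵢ − x̄)⁴ = 844978.0000 ⇒ m₄ = 140829.66667
m₂² = 43125.44444
g2 = m₄/m₂² − 3 = 3.26558 − 3 ≈ 0.266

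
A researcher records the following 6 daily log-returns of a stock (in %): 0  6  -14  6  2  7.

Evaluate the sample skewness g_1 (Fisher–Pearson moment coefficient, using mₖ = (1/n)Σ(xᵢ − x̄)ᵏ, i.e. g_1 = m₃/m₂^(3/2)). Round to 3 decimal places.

-1.357

x̄ = (0 + 6 - 14 + 6 + 2 + 7) / 6 = 1.1667
deviations (xᵢ − x̄): -1.1667, 4.8333, -15.1667, 4.8333, 0.8333, 5.8333
Σ(xᵢ − x̄)² = 312.8333 ⇒ m₂ = 312.8333/6 = 52.13889
Σ(xᵢ − x̄)³ = -3065.4444 ⇒ m₃ = -3065.4444/6 = -510.90741
m₂^(3/2) = 52.13889^(1.5) = 376.48065
g_1 = m₃ / m₂^(3/2) = -510.90741 / 376.48065 ≈ -1.357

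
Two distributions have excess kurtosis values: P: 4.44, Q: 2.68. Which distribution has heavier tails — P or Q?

Higher excess kurtosis ⇒ heavier tails relative to the normal distribution.
4.44 vs 2.68: the larger is 4.44, so P has heavier tails.

P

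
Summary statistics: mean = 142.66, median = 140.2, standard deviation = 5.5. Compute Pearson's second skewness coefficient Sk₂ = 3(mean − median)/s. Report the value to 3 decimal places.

1.342

Sk₂ = 3(142.66 − 140.2) / 5.5 = 3 × 2.4600 / 5.5
    = 7.3800 / 5.5 ≈ 1.342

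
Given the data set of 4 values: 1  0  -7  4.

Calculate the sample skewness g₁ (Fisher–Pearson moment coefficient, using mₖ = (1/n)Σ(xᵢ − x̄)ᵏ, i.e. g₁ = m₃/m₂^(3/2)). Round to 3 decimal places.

-0.687

x̄ = (1 + 0 - 7 + 4) / 4 = -0.5000
deviations (xᵢ − x̄): 1.5000, 0.5000, -6.5000, 4.5000
Σ(xᵢ − x̄)² = 65.0000 ⇒ m₂ = 65.0000/4 = 16.25000
Σ(xᵢ − x̄)³ = -180.0000 ⇒ m₃ = -180.0000/4 = -45.00000
m₂^(3/2) = 16.25000^(1.5) = 65.50584
g₁ = m₃ / m₂^(3/2) = -45.00000 / 65.50584 ≈ -0.687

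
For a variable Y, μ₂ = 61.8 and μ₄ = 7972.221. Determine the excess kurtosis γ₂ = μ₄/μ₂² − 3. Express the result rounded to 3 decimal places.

-0.913

μ₂² = 61.8² = 3819.24000
μ₄/μ₂² = 7972.221 / 3819.24000 = 2.08738
γ₂ = 2.08738 − 3 ≈ -0.913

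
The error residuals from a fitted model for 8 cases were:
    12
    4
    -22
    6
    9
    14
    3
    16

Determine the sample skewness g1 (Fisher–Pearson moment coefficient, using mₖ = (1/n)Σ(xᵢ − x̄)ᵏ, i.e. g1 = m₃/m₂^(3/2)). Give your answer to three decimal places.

-1.604

x̄ = (12 + 4 - 22 + 6 + 9 + 14 + 3 + 16) / 8 = 5.2500
deviations (xᵢ − x̄): 6.7500, -1.2500, -27.2500, 0.7500, 3.7500, 8.7500, -2.2500, 10.7500
Σ(xᵢ − x̄)² = 1001.5000 ⇒ m₂ = 1001.5000/8 = 125.18750
Σ(xᵢ − x̄)³ = -17975.2500 ⇒ m₃ = -17975.2500/8 = -2246.90625
m₂^(3/2) = 125.18750^(1.5) = 1400.68814
g1 = m₃ / m₂^(3/2) = -2246.90625 / 1400.68814 ≈ -1.604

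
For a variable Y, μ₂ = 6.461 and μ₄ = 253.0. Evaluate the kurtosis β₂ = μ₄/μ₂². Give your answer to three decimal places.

μ₂² = 6.461² = 41.74452
μ₄/μ₂² = 253.0 / 41.74452 = 6.06068
β₂ ≈ 6.061

6.061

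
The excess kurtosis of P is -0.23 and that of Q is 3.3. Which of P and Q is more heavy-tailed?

Higher excess kurtosis ⇒ heavier tails relative to the normal distribution.
-0.23 vs 3.3: the larger is 3.3, so Q has heavier tails. (Q is leptokurtic — heavier-than-normal tails; the other is platykurtic.)

Q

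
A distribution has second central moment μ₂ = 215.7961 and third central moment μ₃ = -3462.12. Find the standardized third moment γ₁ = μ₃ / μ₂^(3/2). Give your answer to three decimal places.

σ = √μ₂ = √215.7961 = 14.69000
σ³ = μ₂^(3/2) = 3170.04471
γ₁ = μ₃/σ³ = -3462.12 / 3170.04471 ≈ -1.092

-1.092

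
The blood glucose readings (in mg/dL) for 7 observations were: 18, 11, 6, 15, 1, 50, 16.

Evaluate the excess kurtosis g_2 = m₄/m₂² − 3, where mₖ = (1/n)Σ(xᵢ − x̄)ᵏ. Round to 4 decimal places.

x̄ = 16.7143
Σ(xᵢ − x̄)² = 1507.4286 ⇒ m₂ = 215.34694
Σ(xᵢ − x̄)⁴ = 1302763.0437 ⇒ m₄ = 186109.00625
m₂² = 46374.30404
g_2 = m₄/m₂² − 3 = 4.01319 − 3 ≈ 1.0132

1.0132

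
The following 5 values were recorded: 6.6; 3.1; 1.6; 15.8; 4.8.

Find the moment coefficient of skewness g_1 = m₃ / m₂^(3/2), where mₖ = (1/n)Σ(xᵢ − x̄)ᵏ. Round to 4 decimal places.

1.1014

x̄ = (6.6 + 3.1 + 1.6 + 15.8 + 4.8) / 5 = 6.3800
deviations (xᵢ − x̄): 0.2200, -3.2800, -4.7800, 9.4200, -1.5800
Σ(xᵢ − x̄)² = 124.8880 ⇒ m₂ = 124.8880/5 = 24.97760
Σ(xᵢ − x̄)³ = 687.4603 ⇒ m₃ = 687.4603/5 = 137.49206
m₂^(3/2) = 24.97760^(1.5) = 124.83204
g_1 = m₃ / m₂^(3/2) = 137.49206 / 124.83204 ≈ 1.1014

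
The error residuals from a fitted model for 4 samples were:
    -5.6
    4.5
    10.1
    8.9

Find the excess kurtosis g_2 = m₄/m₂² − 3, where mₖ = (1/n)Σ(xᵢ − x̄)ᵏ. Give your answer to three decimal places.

-0.996

x̄ = 4.4750
Σ(xᵢ − x̄)² = 152.7275 ⇒ m₂ = 38.18188
Σ(xᵢ − x̄)⁴ = 11687.9219 ⇒ m₄ = 2921.98048
m₂² = 1457.85558
g_2 = m₄/m₂² − 3 = 2.00430 − 3 ≈ -0.996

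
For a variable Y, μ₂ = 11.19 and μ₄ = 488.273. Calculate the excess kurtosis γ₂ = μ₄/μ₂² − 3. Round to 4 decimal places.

0.8994

μ₂² = 11.19² = 125.21610
μ₄/μ₂² = 488.273 / 125.21610 = 3.89944
γ₂ = 3.89944 − 3 ≈ 0.8994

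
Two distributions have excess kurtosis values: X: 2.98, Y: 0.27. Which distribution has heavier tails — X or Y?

X

Higher excess kurtosis ⇒ heavier tails relative to the normal distribution.
2.98 vs 0.27: the larger is 2.98, so X has heavier tails.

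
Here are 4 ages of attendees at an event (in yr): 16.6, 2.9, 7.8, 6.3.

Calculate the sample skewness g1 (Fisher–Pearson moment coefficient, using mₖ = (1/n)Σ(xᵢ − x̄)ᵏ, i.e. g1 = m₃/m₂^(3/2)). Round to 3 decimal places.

x̄ = (16.6 + 2.9 + 7.8 + 6.3) / 4 = 8.4000
deviations (xᵢ − x̄): 8.2000, -5.5000, -0.6000, -2.1000
Σ(xᵢ − x̄)² = 102.2600 ⇒ m₂ = 102.2600/4 = 25.56500
Σ(xᵢ − x̄)³ = 375.5160 ⇒ m₃ = 375.5160/4 = 93.87900
m₂^(3/2) = 25.56500^(1.5) = 129.26135
g1 = m₃ / m₂^(3/2) = 93.87900 / 129.26135 ≈ 0.726

0.726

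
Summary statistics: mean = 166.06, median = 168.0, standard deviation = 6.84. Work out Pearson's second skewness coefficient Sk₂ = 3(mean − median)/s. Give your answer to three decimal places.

Sk₂ = 3(166.06 − 168.0) / 6.84 = 3 × -1.9400 / 6.84
    = -5.8200 / 6.84 ≈ -0.851

-0.851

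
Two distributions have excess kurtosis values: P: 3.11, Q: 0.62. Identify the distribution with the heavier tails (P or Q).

Higher excess kurtosis ⇒ heavier tails relative to the normal distribution.
3.11 vs 0.62: the larger is 3.11, so P has heavier tails.

P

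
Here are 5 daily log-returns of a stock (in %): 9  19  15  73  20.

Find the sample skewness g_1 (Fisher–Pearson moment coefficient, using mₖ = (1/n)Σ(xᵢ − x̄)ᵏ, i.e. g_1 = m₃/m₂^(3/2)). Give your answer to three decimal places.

1.394

x̄ = (9 + 19 + 15 + 73 + 20) / 5 = 27.2000
deviations (xᵢ − x̄): -18.2000, -8.2000, -12.2000, 45.8000, -7.2000
Σ(xᵢ − x̄)² = 2696.8000 ⇒ m₂ = 2696.8000/5 = 539.36000
Σ(xᵢ − x̄)³ = 87302.8800 ⇒ m₃ = 87302.8800/5 = 17460.57600
m₂^(3/2) = 539.36000^(1.5) = 12526.16427
g_1 = m₃ / m₂^(3/2) = 17460.57600 / 12526.16427 ≈ 1.394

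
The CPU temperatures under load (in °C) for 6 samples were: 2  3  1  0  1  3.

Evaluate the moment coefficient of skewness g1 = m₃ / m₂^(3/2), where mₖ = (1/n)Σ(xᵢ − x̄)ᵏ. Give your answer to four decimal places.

-0.0548

x̄ = (2 + 3 + 1 + 0 + 1 + 3) / 6 = 1.6667
deviations (xᵢ − x̄): 0.3333, 1.3333, -0.6667, -1.6667, -0.6667, 1.3333
Σ(xᵢ − x̄)² = 7.3333 ⇒ m₂ = 7.3333/6 = 1.22222
Σ(xᵢ − x̄)³ = -0.4444 ⇒ m₃ = -0.4444/6 = -0.07407
m₂^(3/2) = 1.22222^(1.5) = 1.35122
g1 = m₃ / m₂^(3/2) = -0.07407 / 1.35122 ≈ -0.0548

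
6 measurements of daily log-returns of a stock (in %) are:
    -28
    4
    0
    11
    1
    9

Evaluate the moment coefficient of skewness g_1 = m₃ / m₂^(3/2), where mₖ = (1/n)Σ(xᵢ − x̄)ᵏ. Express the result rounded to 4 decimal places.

-1.4162

x̄ = (-28 + 4 + 0 + 11 + 1 + 9) / 6 = -0.5000
deviations (xᵢ − x̄): -27.5000, 4.5000, 0.5000, 11.5000, 1.5000, 9.5000
Σ(xᵢ − x̄)² = 1001.5000 ⇒ m₂ = 1001.5000/6 = 166.91667
Σ(xᵢ − x̄)³ = -18324.0000 ⇒ m₃ = -18324.0000/6 = -3054.00000
m₂^(3/2) = 166.91667^(1.5) = 2156.50046
g_1 = m₃ / m₂^(3/2) = -3054.00000 / 2156.50046 ≈ -1.4162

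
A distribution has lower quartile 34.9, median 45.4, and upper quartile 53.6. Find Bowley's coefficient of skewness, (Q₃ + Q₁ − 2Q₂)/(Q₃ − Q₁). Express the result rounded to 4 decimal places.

numerator: Q₃ + Q₁ − 2Q₂ = 53.6 + 34.9 − 2×45.4 = -2.3000
denominator: Q₃ − Q₁ = 53.6 − 34.9 = 18.7000
Bowley skewness = -2.3000 / 18.7000 ≈ -0.1230

-0.1230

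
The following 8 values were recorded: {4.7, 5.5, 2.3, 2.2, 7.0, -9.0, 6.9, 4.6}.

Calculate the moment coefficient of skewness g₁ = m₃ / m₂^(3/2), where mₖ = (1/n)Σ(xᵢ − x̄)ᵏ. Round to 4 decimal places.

x̄ = (4.7 + 5.5 + 2.3 + 2.2 + 7.0 - 9.0 + 6.9 + 4.6) / 8 = 3.0250
deviations (xᵢ − x̄): 1.6750, 2.4750, -0.7250, -0.8250, 3.9750, -12.0250, 3.8750, 1.5750
Σ(xᵢ − x̄)² = 188.0350 ⇒ m₂ = 188.0350/8 = 23.50438
Σ(xᵢ − x̄)³ = -1595.0048 ⇒ m₃ = -1595.0048/8 = -199.37559
m₂^(3/2) = 23.50438^(1.5) = 113.95229
g₁ = m₃ / m₂^(3/2) = -199.37559 / 113.95229 ≈ -1.7496

-1.7496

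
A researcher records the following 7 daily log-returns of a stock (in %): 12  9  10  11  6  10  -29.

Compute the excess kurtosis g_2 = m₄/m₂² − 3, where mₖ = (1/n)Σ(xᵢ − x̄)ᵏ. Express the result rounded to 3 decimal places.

x̄ = 4.1429
Σ(xᵢ − x̄)² = 1302.8571 ⇒ m₂ = 186.12245
Σ(xᵢ − x̄)⁴ = 1215534.5423 ⇒ m₄ = 173647.79175
m₂² = 34641.56601
g_2 = m₄/m₂² − 3 = 5.01270 − 3 ≈ 2.013

2.013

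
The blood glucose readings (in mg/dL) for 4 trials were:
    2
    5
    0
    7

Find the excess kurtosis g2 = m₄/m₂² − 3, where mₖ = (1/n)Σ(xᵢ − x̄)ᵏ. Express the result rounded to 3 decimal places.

x̄ = 3.5000
Σ(xᵢ − x̄)² = 29.0000 ⇒ m₂ = 7.25000
Σ(xᵢ − x̄)⁴ = 310.2500 ⇒ m₄ = 77.56250
m₂² = 52.56250
g2 = m₄/m₂² − 3 = 1.47562 − 3 ≈ -1.524

-1.524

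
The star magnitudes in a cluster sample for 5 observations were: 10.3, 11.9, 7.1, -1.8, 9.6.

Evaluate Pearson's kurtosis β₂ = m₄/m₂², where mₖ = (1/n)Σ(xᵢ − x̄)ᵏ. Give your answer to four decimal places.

2.7617

x̄ = 7.4200
Σ(xᵢ − x̄)² = 118.2280 ⇒ m₂ = 23.64560
Σ(xᵢ − x̄)⁴ = 7720.6419 ⇒ m₄ = 1544.12838
m₂² = 559.11440
β₂ = m₄/m₂² = 1544.12838 / 559.11440 ≈ 2.7617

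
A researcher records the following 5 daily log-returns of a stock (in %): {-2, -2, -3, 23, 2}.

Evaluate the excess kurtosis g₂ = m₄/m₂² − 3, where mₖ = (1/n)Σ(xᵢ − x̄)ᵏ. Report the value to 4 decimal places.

0.0906

x̄ = 3.6000
Σ(xᵢ − x̄)² = 485.2000 ⇒ m₂ = 97.04000
Σ(xᵢ − x̄)⁴ = 145517.7760 ⇒ m₄ = 29103.55520
m₂² = 9416.76160
g₂ = m₄/m₂² − 3 = 3.09061 − 3 ≈ 0.0906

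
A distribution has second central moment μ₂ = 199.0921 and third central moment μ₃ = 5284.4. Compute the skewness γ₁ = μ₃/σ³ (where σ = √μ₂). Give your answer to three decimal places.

1.881

σ = √μ₂ = √199.0921 = 14.11000
σ³ = μ₂^(3/2) = 2809.18953
γ₁ = μ₃/σ³ = 5284.4 / 2809.18953 ≈ 1.881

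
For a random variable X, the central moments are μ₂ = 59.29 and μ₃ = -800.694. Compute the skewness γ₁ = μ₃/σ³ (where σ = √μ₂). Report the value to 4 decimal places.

σ = √μ₂ = √59.29 = 7.70000
σ³ = μ₂^(3/2) = 456.53300
γ₁ = μ₃/σ³ = -800.694 / 456.53300 ≈ -1.7539

-1.7539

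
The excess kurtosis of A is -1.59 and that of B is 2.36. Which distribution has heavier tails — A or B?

Higher excess kurtosis ⇒ heavier tails relative to the normal distribution.
-1.59 vs 2.36: the larger is 2.36, so B has heavier tails. (B is leptokurtic — heavier-than-normal tails; the other is platykurtic.)

B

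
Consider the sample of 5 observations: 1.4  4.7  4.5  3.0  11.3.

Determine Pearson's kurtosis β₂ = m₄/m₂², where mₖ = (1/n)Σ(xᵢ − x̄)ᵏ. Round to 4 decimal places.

2.7329

x̄ = 4.9800
Σ(xᵢ − x̄)² = 56.9880 ⇒ m₂ = 11.39760
Σ(xᵢ − x̄)⁴ = 1775.0842 ⇒ m₄ = 355.01684
m₂² = 129.90529
β₂ = m₄/m₂² = 355.01684 / 129.90529 ≈ 2.7329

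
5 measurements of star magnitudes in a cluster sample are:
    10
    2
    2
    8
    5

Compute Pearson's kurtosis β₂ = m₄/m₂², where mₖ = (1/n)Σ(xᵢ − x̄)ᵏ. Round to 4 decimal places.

x̄ = 5.4000
Σ(xᵢ − x̄)² = 51.2000 ⇒ m₂ = 10.24000
Σ(xᵢ − x̄)⁴ = 760.7360 ⇒ m₄ = 152.14720
m₂² = 104.85760
β₂ = m₄/m₂² = 152.14720 / 104.85760 ≈ 1.4510

1.4510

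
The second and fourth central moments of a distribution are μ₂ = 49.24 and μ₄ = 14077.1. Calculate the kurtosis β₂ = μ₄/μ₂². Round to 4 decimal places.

5.8060

μ₂² = 49.24² = 2424.57760
μ₄/μ₂² = 14077.1 / 2424.57760 = 5.80600
β₂ ≈ 5.8060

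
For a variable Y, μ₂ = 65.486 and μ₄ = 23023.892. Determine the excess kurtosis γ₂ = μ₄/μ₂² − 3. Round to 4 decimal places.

μ₂² = 65.486² = 4288.41620
μ₄/μ₂² = 23023.892 / 4288.41620 = 5.36886
γ₂ = 5.36886 − 3 ≈ 2.3689

2.3689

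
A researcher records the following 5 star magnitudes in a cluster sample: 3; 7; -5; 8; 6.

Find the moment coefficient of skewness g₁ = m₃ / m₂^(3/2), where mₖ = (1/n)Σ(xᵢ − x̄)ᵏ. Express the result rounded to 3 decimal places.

-1.082

x̄ = (3 + 7 - 5 + 8 + 6) / 5 = 3.8000
deviations (xᵢ − x̄): -0.8000, 3.2000, -8.8000, 4.2000, 2.2000
Σ(xᵢ − x̄)² = 110.8000 ⇒ m₂ = 110.8000/5 = 22.16000
Σ(xᵢ − x̄)³ = -564.4800 ⇒ m₃ = -564.4800/5 = -112.89600
m₂^(3/2) = 22.16000^(1.5) = 104.31689
g₁ = m₃ / m₂^(3/2) = -112.89600 / 104.31689 ≈ -1.082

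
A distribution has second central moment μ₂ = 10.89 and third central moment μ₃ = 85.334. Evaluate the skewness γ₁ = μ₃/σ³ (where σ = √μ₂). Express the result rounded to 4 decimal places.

2.3745

σ = √μ₂ = √10.89 = 3.30000
σ³ = μ₂^(3/2) = 35.93700
γ₁ = μ₃/σ³ = 85.334 / 35.93700 ≈ 2.3745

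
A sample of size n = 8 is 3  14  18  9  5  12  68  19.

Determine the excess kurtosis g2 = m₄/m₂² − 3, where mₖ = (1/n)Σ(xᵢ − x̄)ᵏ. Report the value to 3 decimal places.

x̄ = 18.5000
Σ(xᵢ − x̄)² = 3026.0000 ⇒ m₂ = 378.25000
Σ(xᵢ − x̄)⁴ = 6105000.5000 ⇒ m₄ = 763125.06250
m₂² = 143073.06250
g2 = m₄/m₂² − 3 = 5.33381 − 3 ≈ 2.334

2.334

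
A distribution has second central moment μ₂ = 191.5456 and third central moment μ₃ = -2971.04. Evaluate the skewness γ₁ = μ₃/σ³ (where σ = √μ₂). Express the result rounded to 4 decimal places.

σ = √μ₂ = √191.5456 = 13.84000
σ³ = μ₂^(3/2) = 2650.99110
γ₁ = μ₃/σ³ = -2971.04 / 2650.99110 ≈ -1.1207

-1.1207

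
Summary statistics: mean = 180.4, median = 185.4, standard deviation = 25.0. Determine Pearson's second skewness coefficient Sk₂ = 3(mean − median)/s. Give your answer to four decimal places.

-0.6000

Sk₂ = 3(180.4 − 185.4) / 25.0 = 3 × -5.0000 / 25.0
    = -15.0000 / 25.0 ≈ -0.6000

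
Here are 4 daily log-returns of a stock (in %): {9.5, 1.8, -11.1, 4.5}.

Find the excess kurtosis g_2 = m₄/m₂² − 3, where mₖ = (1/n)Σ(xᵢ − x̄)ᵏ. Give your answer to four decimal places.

-0.9366

x̄ = 1.1750
Σ(xᵢ − x̄)² = 231.4275 ⇒ m₂ = 57.85687
Σ(xᵢ − x̄)⁴ = 27628.7931 ⇒ m₄ = 6907.19826
m₂² = 3347.41798
g_2 = m₄/m₂² − 3 = 2.06344 − 3 ≈ -0.9366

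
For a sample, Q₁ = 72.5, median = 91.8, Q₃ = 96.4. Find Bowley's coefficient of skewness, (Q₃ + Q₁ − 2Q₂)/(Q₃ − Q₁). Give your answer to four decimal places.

numerator: Q₃ + Q₁ − 2Q₂ = 96.4 + 72.5 − 2×91.8 = -14.7000
denominator: Q₃ − Q₁ = 96.4 − 72.5 = 23.9000
Bowley skewness = -14.7000 / 23.9000 ≈ -0.6151

-0.6151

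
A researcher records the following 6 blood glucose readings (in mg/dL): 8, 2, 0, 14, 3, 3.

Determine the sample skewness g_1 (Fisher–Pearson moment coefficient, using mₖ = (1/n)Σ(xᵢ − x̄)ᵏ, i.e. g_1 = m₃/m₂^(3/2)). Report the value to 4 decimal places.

x̄ = (8 + 2 + 0 + 14 + 3 + 3) / 6 = 5.0000
deviations (xᵢ − x̄): 3.0000, -3.0000, -5.0000, 9.0000, -2.0000, -2.0000
Σ(xᵢ − x̄)² = 132.0000 ⇒ m₂ = 132.0000/6 = 22.00000
Σ(xᵢ − x̄)³ = 588.0000 ⇒ m₃ = 588.0000/6 = 98.00000
m₂^(3/2) = 22.00000^(1.5) = 103.18915
g_1 = m₃ / m₂^(3/2) = 98.00000 / 103.18915 ≈ 0.9497

0.9497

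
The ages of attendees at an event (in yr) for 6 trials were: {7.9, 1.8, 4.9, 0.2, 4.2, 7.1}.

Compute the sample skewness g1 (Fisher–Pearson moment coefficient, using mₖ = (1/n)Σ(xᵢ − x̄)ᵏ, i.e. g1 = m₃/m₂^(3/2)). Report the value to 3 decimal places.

x̄ = (7.9 + 1.8 + 4.9 + 0.2 + 4.2 + 7.1) / 6 = 4.3500
deviations (xᵢ − x̄): 3.5500, -2.5500, 0.5500, -4.1500, -0.1500, 2.7500
Σ(xᵢ − x̄)² = 44.2150 ⇒ m₂ = 44.2150/6 = 7.36917
Σ(xᵢ − x̄)³ = -22.3560 ⇒ m₃ = -22.3560/6 = -3.72600
m₂^(3/2) = 7.36917^(1.5) = 20.00449
g1 = m₃ / m₂^(3/2) = -3.72600 / 20.00449 ≈ -0.186

-0.186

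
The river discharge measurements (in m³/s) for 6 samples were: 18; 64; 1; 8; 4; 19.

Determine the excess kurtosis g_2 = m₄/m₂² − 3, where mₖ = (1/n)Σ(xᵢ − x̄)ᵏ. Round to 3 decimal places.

x̄ = 19.0000
Σ(xᵢ − x̄)² = 2696.0000 ⇒ m₂ = 449.33333
Σ(xᵢ − x̄)⁴ = 4270868.0000 ⇒ m₄ = 711811.33333
m₂² = 201900.44444
g_2 = m₄/m₂² − 3 = 3.52556 − 3 ≈ 0.526

0.526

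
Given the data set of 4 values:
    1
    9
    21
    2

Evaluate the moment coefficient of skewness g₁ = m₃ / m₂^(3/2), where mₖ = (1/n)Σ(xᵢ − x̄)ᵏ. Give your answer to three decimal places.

x̄ = (1 + 9 + 21 + 2) / 4 = 8.2500
deviations (xᵢ − x̄): -7.2500, 0.7500, 12.7500, -6.2500
Σ(xᵢ − x̄)² = 254.7500 ⇒ m₂ = 254.7500/4 = 63.68750
Σ(xᵢ − x̄)³ = 1447.8750 ⇒ m₃ = 1447.8750/4 = 361.96875
m₂^(3/2) = 63.68750^(1.5) = 508.25458
g₁ = m₃ / m₂^(3/2) = 361.96875 / 508.25458 ≈ 0.712

0.712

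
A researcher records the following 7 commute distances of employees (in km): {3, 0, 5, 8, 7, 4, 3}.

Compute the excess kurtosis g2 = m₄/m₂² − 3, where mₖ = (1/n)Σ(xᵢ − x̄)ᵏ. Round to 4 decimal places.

x̄ = 4.2857
Σ(xᵢ − x̄)² = 43.4286 ⇒ m₂ = 6.20408
Σ(xᵢ − x̄)⁴ = 587.6968 ⇒ m₄ = 83.95668
m₂² = 38.49063
g2 = m₄/m₂² − 3 = 2.18122 − 3 ≈ -0.8188

-0.8188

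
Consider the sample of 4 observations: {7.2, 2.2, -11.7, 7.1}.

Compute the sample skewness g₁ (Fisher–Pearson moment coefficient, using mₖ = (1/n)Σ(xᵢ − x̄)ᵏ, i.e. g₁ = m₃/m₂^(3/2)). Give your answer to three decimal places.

-0.938

x̄ = (7.2 + 2.2 - 11.7 + 7.1) / 4 = 1.2000
deviations (xᵢ − x̄): 6.0000, 1.0000, -12.9000, 5.9000
Σ(xᵢ − x̄)² = 238.2200 ⇒ m₂ = 238.2200/4 = 59.55500
Σ(xᵢ − x̄)³ = -1724.3100 ⇒ m₃ = -1724.3100/4 = -431.07750
m₂^(3/2) = 59.55500^(1.5) = 459.59717
g₁ = m₃ / m₂^(3/2) = -431.07750 / 459.59717 ≈ -0.938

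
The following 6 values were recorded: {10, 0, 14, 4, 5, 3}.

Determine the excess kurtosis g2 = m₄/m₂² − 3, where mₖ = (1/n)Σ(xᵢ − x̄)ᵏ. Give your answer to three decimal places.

-0.960

x̄ = 6.0000
Σ(xᵢ − x̄)² = 130.0000 ⇒ m₂ = 21.66667
Σ(xᵢ − x̄)⁴ = 5746.0000 ⇒ m₄ = 957.66667
m₂² = 469.44444
g2 = m₄/m₂² − 3 = 2.04000 − 3 ≈ -0.960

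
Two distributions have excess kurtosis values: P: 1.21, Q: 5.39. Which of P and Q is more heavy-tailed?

Q

Higher excess kurtosis ⇒ heavier tails relative to the normal distribution.
1.21 vs 5.39: the larger is 5.39, so Q has heavier tails.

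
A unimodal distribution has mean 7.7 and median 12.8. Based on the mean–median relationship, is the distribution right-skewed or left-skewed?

left-skewed

mean − median = 7.7 − 12.8 = -5.1
mean < median ⇒ the longer tail is on the left ⇒ left-skewed (negatively skewed).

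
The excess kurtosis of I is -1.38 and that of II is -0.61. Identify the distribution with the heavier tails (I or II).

II

Higher excess kurtosis ⇒ heavier tails relative to the normal distribution.
-1.38 vs -0.61: the larger is -0.61, so II has heavier tails.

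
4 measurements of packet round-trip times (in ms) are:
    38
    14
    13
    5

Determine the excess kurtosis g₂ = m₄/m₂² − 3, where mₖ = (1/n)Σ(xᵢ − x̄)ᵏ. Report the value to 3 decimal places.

x̄ = 17.5000
Σ(xᵢ − x̄)² = 609.0000 ⇒ m₂ = 152.25000
Σ(xᵢ − x̄)⁴ = 201584.2500 ⇒ m₄ = 50396.06250
m₂² = 23180.06250
g₂ = m₄/m₂² − 3 = 2.17411 − 3 ≈ -0.826

-0.826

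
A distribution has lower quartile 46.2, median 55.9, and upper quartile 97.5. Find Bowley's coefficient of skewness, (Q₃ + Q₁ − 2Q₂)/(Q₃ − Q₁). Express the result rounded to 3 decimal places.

numerator: Q₃ + Q₁ − 2Q₂ = 97.5 + 46.2 − 2×55.9 = 31.9000
denominator: Q₃ − Q₁ = 97.5 − 46.2 = 51.3000
Bowley skewness = 31.9000 / 51.3000 ≈ 0.622

0.622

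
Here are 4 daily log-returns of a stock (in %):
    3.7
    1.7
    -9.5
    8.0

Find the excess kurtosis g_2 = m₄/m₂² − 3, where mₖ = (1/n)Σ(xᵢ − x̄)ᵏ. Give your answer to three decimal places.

-0.917

x̄ = 0.9750
Σ(xᵢ − x̄)² = 167.0275 ⇒ m₂ = 41.75688
Σ(xᵢ − x̄)⁴ = 14530.6132 ⇒ m₄ = 3632.65329
m₂² = 1743.63661
g_2 = m₄/m₂² − 3 = 2.08338 − 3 ≈ -0.917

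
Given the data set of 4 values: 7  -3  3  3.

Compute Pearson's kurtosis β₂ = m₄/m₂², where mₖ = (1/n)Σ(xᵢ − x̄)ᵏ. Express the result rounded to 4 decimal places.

x̄ = 2.5000
Σ(xᵢ − x̄)² = 51.0000 ⇒ m₂ = 12.75000
Σ(xᵢ − x̄)⁴ = 1325.2500 ⇒ m₄ = 331.31250
m₂² = 162.56250
β₂ = m₄/m₂² = 331.31250 / 162.56250 ≈ 2.0381

2.0381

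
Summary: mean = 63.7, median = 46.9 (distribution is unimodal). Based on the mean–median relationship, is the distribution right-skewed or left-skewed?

mean − median = 63.7 − 46.9 = 16.8
mean > median ⇒ the longer tail is on the right ⇒ right-skewed (positively skewed).

right-skewed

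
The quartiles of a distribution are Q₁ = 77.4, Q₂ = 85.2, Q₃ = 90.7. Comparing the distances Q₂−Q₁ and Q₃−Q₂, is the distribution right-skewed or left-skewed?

Q₂ − Q₁ = 7.8;  Q₃ − Q₂ = 5.5
Q₂ − Q₁ > Q₃ − Q₂ ⇒ the lower half is more spread out ⇒ left-skewed.

left-skewed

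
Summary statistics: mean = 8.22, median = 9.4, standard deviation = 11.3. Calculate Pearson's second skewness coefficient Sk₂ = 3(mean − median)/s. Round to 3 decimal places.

Sk₂ = 3(8.22 − 9.4) / 11.3 = 3 × -1.1800 / 11.3
    = -3.5400 / 11.3 ≈ -0.313

-0.313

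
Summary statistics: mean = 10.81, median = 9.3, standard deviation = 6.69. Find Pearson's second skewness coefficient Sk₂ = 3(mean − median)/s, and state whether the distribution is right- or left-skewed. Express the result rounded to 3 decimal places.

0.677, right-skewed

Sk₂ = 3(10.81 − 9.3) / 6.69 = 3 × 1.5100 / 6.69
    = 4.5300 / 6.69 ≈ 0.677
Sk₂ > 0 ⇒ mean > median ⇒ right-skewed (positive skew).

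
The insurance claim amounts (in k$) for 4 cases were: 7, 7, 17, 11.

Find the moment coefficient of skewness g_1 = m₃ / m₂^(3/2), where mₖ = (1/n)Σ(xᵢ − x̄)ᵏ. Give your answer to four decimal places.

0.6893

x̄ = (7 + 7 + 17 + 11) / 4 = 10.5000
deviations (xᵢ − x̄): -3.5000, -3.5000, 6.5000, 0.5000
Σ(xᵢ − x̄)² = 67.0000 ⇒ m₂ = 67.0000/4 = 16.75000
Σ(xᵢ − x̄)³ = 189.0000 ⇒ m₃ = 189.0000/4 = 47.25000
m₂^(3/2) = 16.75000^(1.5) = 68.55233
g_1 = m₃ / m₂^(3/2) = 47.25000 / 68.55233 ≈ 0.6893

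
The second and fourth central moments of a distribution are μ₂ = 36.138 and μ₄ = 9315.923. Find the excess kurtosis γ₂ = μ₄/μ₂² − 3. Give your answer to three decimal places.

μ₂² = 36.138² = 1305.95504
μ₄/μ₂² = 9315.923 / 1305.95504 = 7.13342
γ₂ = 7.13342 − 3 ≈ 4.133

4.133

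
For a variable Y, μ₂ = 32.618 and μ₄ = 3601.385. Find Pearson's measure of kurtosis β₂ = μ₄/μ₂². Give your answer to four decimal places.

μ₂² = 32.618² = 1063.93392
μ₄/μ₂² = 3601.385 / 1063.93392 = 3.38497
β₂ ≈ 3.3850

3.3850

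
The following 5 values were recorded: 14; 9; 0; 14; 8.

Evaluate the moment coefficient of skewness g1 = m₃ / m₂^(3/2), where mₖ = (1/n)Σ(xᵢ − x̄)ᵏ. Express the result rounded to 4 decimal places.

x̄ = (14 + 9 + 0 + 14 + 8) / 5 = 9.0000
deviations (xᵢ − x̄): 5.0000, 0.0000, -9.0000, 5.0000, -1.0000
Σ(xᵢ − x̄)² = 132.0000 ⇒ m₂ = 132.0000/5 = 26.40000
Σ(xᵢ − x̄)³ = -480.0000 ⇒ m₃ = -480.0000/5 = -96.00000
m₂^(3/2) = 26.40000^(1.5) = 135.64566
g1 = m₃ / m₂^(3/2) = -96.00000 / 135.64566 ≈ -0.7077

-0.7077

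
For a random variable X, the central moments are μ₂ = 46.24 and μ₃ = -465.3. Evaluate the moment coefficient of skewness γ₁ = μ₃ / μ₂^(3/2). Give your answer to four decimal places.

-1.4798

σ = √μ₂ = √46.24 = 6.80000
σ³ = μ₂^(3/2) = 314.43200
γ₁ = μ₃/σ³ = -465.3 / 314.43200 ≈ -1.4798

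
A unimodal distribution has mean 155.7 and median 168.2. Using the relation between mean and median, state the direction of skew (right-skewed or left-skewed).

left-skewed

mean − median = 155.7 − 168.2 = -12.5
mean < median ⇒ the longer tail is on the left ⇒ left-skewed (negatively skewed).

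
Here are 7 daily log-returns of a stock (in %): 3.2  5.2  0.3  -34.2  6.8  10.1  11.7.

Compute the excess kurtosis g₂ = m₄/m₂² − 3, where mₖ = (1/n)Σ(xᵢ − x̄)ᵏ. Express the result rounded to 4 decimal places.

1.6215

x̄ = 0.4429
Σ(xᵢ − x̄)² = 1490.7771 ⇒ m₂ = 212.96816
Σ(xᵢ − x̄)⁴ = 1467265.5841 ⇒ m₄ = 209609.36916
m₂² = 45355.43856
g₂ = m₄/m₂² − 3 = 4.62148 − 3 ≈ 1.6215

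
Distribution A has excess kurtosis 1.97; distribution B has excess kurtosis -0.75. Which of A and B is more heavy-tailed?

Higher excess kurtosis ⇒ heavier tails relative to the normal distribution.
1.97 vs -0.75: the larger is 1.97, so A has heavier tails. (A is leptokurtic — heavier-than-normal tails; the other is platykurtic.)

A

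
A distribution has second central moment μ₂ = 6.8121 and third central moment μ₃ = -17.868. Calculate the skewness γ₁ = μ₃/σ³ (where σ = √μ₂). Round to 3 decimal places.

-1.005

σ = √μ₂ = √6.8121 = 2.61000
σ³ = μ₂^(3/2) = 17.77958
γ₁ = μ₃/σ³ = -17.868 / 17.77958 ≈ -1.005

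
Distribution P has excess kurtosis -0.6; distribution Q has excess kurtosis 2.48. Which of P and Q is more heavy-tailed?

Q

Higher excess kurtosis ⇒ heavier tails relative to the normal distribution.
-0.6 vs 2.48: the larger is 2.48, so Q has heavier tails. (Q is leptokurtic — heavier-than-normal tails; the other is platykurtic.)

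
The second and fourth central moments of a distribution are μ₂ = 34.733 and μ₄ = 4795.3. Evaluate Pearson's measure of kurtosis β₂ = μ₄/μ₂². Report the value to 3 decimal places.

μ₂² = 34.733² = 1206.38129
μ₄/μ₂² = 4795.3 / 1206.38129 = 3.97495
β₂ ≈ 3.975

3.975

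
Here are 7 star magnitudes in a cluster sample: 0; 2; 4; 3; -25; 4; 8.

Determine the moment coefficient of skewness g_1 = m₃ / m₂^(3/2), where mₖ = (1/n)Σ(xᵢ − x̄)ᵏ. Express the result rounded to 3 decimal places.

-1.831

x̄ = (0 + 2 + 4 + 3 - 25 + 4 + 8) / 7 = -0.5714
deviations (xᵢ − x̄): 0.5714, 2.5714, 4.5714, 3.5714, -24.4286, 4.5714, 8.5714
Σ(xᵢ − x̄)² = 731.7143 ⇒ m₂ = 731.7143/7 = 104.53061
Σ(xᵢ − x̄)³ = -13694.3265 ⇒ m₃ = -13694.3265/7 = -1956.33236
m₂^(3/2) = 104.53061^(1.5) = 1068.72321
g_1 = m₃ / m₂^(3/2) = -1956.33236 / 1068.72321 ≈ -1.831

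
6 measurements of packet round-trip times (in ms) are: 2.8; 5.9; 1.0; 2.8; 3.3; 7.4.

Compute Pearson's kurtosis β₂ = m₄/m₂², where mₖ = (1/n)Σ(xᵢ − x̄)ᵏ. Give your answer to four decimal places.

x̄ = 3.8667
Σ(xᵢ − x̄)² = 27.4333 ⇒ m₂ = 4.57222
Σ(xᵢ − x̄)⁴ = 243.1790 ⇒ m₄ = 40.52984
m₂² = 20.90522
β₂ = m₄/m₂² = 40.52984 / 20.90522 ≈ 1.9387

1.9387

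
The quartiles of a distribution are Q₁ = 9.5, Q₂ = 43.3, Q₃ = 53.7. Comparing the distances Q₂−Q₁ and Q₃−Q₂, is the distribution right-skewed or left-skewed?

left-skewed

Q₂ − Q₁ = 33.8;  Q₃ − Q₂ = 10.4
Q₂ − Q₁ > Q₃ − Q₂ ⇒ the lower half is more spread out ⇒ left-skewed.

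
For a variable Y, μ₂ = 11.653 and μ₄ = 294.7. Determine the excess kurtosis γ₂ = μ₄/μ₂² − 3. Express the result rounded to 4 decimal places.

-0.8298

μ₂² = 11.653² = 135.79241
μ₄/μ₂² = 294.7 / 135.79241 = 2.17022
γ₂ = 2.17022 − 3 ≈ -0.8298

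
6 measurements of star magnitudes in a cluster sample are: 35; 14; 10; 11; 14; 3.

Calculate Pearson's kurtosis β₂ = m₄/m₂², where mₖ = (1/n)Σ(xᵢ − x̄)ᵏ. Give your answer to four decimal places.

3.4070

x̄ = 14.5000
Σ(xᵢ − x̄)² = 585.5000 ⇒ m₂ = 97.58333
Σ(xᵢ − x̄)⁴ = 194660.3750 ⇒ m₄ = 32443.39583
m₂² = 9522.50694
β₂ = m₄/m₂² = 32443.39583 / 9522.50694 ≈ 3.4070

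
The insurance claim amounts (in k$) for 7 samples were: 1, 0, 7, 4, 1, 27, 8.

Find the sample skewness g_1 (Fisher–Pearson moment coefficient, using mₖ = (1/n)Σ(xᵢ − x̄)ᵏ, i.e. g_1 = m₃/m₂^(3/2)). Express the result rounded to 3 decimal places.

x̄ = (1 + 0 + 7 + 4 + 1 + 27 + 8) / 7 = 6.8571
deviations (xᵢ − x̄): -5.8571, -6.8571, 0.1429, -2.8571, -5.8571, 20.1429, 1.1429
Σ(xᵢ − x̄)² = 530.8571 ⇒ m₂ = 530.8571/7 = 75.83673
Σ(xᵢ − x̄)³ = 7426.5306 ⇒ m₃ = 7426.5306/7 = 1060.93294
m₂^(3/2) = 75.83673^(1.5) = 660.41882
g_1 = m₃ / m₂^(3/2) = 1060.93294 / 660.41882 ≈ 1.606

1.606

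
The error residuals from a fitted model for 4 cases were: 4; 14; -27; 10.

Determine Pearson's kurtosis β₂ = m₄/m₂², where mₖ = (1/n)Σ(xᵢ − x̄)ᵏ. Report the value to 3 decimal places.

2.202

x̄ = 0.2500
Σ(xᵢ − x̄)² = 1040.7500 ⇒ m₂ = 260.18750
Σ(xᵢ − x̄)⁴ = 596378.3281 ⇒ m₄ = 149094.58203
m₂² = 67697.53516
β₂ = m₄/m₂² = 149094.58203 / 67697.53516 ≈ 2.202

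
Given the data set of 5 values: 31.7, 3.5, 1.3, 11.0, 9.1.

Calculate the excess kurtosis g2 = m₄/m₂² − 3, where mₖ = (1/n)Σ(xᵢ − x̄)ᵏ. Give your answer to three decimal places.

-0.248

x̄ = 11.3200
Σ(xᵢ − x̄)² = 581.9280 ⇒ m₂ = 116.38560
Σ(xᵢ − x̄)⁴ = 186355.1266 ⇒ m₄ = 37271.02531
m₂² = 13545.60789
g2 = m₄/m₂² − 3 = 2.75152 − 3 ≈ -0.248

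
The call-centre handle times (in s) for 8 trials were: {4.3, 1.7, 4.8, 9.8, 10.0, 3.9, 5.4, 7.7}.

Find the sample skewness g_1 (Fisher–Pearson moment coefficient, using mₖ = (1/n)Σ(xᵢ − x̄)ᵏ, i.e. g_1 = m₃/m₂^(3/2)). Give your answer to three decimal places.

x̄ = (4.3 + 1.7 + 4.8 + 9.8 + 10.0 + 3.9 + 5.4 + 7.7) / 8 = 5.9500
deviations (xᵢ − x̄): -1.6500, -4.2500, -1.1500, 3.8500, 4.0500, -2.0500, -0.5500, 1.7500
Σ(xᵢ − x̄)² = 60.9000 ⇒ m₂ = 60.9000/8 = 7.61250
Σ(xᵢ − x̄)³ = 37.2960 ⇒ m₃ = 37.2960/8 = 4.66200
m₂^(3/2) = 7.61250^(1.5) = 21.00347
g_1 = m₃ / m₂^(3/2) = 4.66200 / 21.00347 ≈ 0.222

0.222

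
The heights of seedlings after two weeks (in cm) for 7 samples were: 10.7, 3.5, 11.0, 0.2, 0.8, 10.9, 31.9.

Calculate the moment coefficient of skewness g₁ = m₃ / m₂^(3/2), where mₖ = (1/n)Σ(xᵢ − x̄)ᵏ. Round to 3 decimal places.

x̄ = (10.7 + 3.5 + 11.0 + 0.2 + 0.8 + 10.9 + 31.9) / 7 = 9.8571
deviations (xᵢ − x̄): 0.8429, -6.3571, 1.1429, -9.6571, -9.0571, 1.0429, 22.0429
Σ(xᵢ − x̄)² = 704.6971 ⇒ m₂ = 704.6971/7 = 100.67102
Σ(xᵢ − x̄)³ = 8813.0595 ⇒ m₃ = 8813.0595/7 = 1259.00850
m₂^(3/2) = 100.67102^(1.5) = 1010.08217
g₁ = m₃ / m₂^(3/2) = 1259.00850 / 1010.08217 ≈ 1.246

1.246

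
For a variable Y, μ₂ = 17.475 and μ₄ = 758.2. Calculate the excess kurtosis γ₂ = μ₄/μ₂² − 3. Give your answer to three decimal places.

μ₂² = 17.475² = 305.37563
μ₄/μ₂² = 758.2 / 305.37563 = 2.48284
γ₂ = 2.48284 − 3 ≈ -0.517

-0.517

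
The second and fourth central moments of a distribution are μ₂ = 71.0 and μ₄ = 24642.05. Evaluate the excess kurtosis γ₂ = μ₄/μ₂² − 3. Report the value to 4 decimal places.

μ₂² = 71.0² = 5041.00000
μ₄/μ₂² = 24642.05 / 5041.00000 = 4.88833
γ₂ = 4.88833 − 3 ≈ 1.8883

1.8883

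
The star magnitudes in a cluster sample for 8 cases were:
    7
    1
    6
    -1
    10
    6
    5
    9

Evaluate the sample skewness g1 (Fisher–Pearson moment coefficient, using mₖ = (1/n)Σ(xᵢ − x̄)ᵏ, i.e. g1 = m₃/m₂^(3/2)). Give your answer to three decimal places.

x̄ = (7 + 1 + 6 - 1 + 10 + 6 + 5 + 9) / 8 = 5.3750
deviations (xᵢ − x̄): 1.6250, -4.3750, 0.6250, -6.3750, 4.6250, 0.6250, -0.3750, 3.6250
Σ(xᵢ − x̄)² = 97.8750 ⇒ m₂ = 97.8750/8 = 12.23438
Σ(xᵢ − x̄)³ = -191.5313 ⇒ m₃ = -191.5313/8 = -23.94141
m₂^(3/2) = 12.23438^(1.5) = 42.79299
g1 = m₃ / m₂^(3/2) = -23.94141 / 42.79299 ≈ -0.559

-0.559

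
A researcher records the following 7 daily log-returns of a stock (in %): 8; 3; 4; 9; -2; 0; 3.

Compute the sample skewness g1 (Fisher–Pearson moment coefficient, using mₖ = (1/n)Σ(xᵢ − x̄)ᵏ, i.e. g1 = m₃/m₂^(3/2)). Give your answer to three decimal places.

x̄ = (8 + 3 + 4 + 9 - 2 + 0 + 3) / 7 = 3.5714
deviations (xᵢ − x̄): 4.4286, -0.5714, 0.4286, 5.4286, -5.5714, -3.5714, -0.5714
Σ(xᵢ − x̄)² = 93.7143 ⇒ m₂ = 93.7143/7 = 13.38776
Σ(xᵢ − x̄)³ = 28.0408 ⇒ m₃ = 28.0408/7 = 4.00583
m₂^(3/2) = 13.38776^(1.5) = 48.98483
g1 = m₃ / m₂^(3/2) = 4.00583 / 48.98483 ≈ 0.082

0.082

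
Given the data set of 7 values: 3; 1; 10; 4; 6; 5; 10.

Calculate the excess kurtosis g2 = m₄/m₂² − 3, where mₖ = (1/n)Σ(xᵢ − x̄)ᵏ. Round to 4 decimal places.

-1.1910

x̄ = 5.5714
Σ(xᵢ − x̄)² = 69.7143 ⇒ m₂ = 9.95918
Σ(xᵢ − x̄)⁴ = 1255.9650 ⇒ m₄ = 179.42357
m₂² = 99.18534
g2 = m₄/m₂² − 3 = 1.80897 − 3 ≈ -1.1910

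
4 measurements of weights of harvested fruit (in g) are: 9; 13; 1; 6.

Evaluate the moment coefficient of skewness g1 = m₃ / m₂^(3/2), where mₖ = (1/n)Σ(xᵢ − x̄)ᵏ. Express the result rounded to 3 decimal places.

x̄ = (9 + 13 + 1 + 6) / 4 = 7.2500
deviations (xᵢ − x̄): 1.7500, 5.7500, -6.2500, -1.2500
Σ(xᵢ − x̄)² = 76.7500 ⇒ m₂ = 76.7500/4 = 19.18750
Σ(xᵢ − x̄)³ = -50.6250 ⇒ m₃ = -50.6250/4 = -12.65625
m₂^(3/2) = 19.18750^(1.5) = 84.04804
g1 = m₃ / m₂^(3/2) = -12.65625 / 84.04804 ≈ -0.151

-0.151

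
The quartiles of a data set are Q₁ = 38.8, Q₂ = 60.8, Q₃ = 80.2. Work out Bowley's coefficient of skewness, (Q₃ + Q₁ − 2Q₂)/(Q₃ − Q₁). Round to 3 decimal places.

-0.063

numerator: Q₃ + Q₁ − 2Q₂ = 80.2 + 38.8 − 2×60.8 = -2.6000
denominator: Q₃ − Q₁ = 80.2 − 38.8 = 41.4000
Bowley skewness = -2.6000 / 41.4000 ≈ -0.063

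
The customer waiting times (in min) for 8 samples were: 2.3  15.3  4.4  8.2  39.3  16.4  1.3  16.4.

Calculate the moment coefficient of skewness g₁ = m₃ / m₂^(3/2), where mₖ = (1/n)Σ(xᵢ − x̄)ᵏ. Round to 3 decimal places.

x̄ = (2.3 + 15.3 + 4.4 + 8.2 + 39.3 + 16.4 + 1.3 + 16.4) / 8 = 12.9500
deviations (xᵢ − x̄): -10.6500, 2.3500, -8.5500, -4.7500, 26.3500, 3.4500, -11.6500, 3.4500
Σ(xᵢ − x̄)² = 1068.4600 ⇒ m₂ = 1068.4600/8 = 133.55750
Σ(xᵢ − x̄)³ = 14869.1880 ⇒ m₃ = 14869.1880/8 = 1858.64850
m₂^(3/2) = 133.55750^(1.5) = 1543.48503
g₁ = m₃ / m₂^(3/2) = 1858.64850 / 1543.48503 ≈ 1.204

1.204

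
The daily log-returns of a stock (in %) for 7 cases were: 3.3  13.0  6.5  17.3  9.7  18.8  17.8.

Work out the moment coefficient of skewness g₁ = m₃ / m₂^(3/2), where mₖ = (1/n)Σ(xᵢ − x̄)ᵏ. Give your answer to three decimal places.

x̄ = (3.3 + 13.0 + 6.5 + 17.3 + 9.7 + 18.8 + 17.8) / 7 = 12.3429
deviations (xᵢ − x̄): -9.0429, 0.6571, -5.8429, 4.9571, -2.6429, 6.4571, 5.4571
Σ(xᵢ − x̄)² = 219.3771 ⇒ m₂ = 219.3771/7 = 31.33959
Σ(xᵢ − x̄)³ = -403.5512 ⇒ m₃ = -403.5512/7 = -57.65017
m₂^(3/2) = 31.33959^(1.5) = 175.44460
g₁ = m₃ / m₂^(3/2) = -57.65017 / 175.44460 ≈ -0.329

-0.329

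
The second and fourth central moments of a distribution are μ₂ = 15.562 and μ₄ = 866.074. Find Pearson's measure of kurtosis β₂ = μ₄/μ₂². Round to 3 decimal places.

3.576

μ₂² = 15.562² = 242.17584
μ₄/μ₂² = 866.074 / 242.17584 = 3.57622
β₂ ≈ 3.576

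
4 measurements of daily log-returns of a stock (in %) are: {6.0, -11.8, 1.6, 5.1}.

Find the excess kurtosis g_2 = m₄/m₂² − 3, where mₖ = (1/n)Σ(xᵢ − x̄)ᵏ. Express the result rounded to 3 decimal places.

-0.820

x̄ = 0.2250
Σ(xᵢ − x̄)² = 203.6075 ⇒ m₂ = 50.90188
Σ(xᵢ − x̄)⁴ = 22589.9843 ⇒ m₄ = 5647.49608
m₂² = 2591.00088
g_2 = m₄/m₂² − 3 = 2.17966 − 3 ≈ -0.820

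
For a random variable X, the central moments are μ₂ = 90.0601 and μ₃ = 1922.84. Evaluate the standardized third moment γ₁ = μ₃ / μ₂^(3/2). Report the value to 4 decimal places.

σ = √μ₂ = √90.0601 = 9.49000
σ³ = μ₂^(3/2) = 854.67035
γ₁ = μ₃/σ³ = 1922.84 / 854.67035 ≈ 2.2498

2.2498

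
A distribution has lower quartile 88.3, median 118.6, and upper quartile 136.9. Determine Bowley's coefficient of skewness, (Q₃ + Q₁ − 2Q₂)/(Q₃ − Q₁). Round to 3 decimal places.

numerator: Q₃ + Q₁ − 2Q₂ = 136.9 + 88.3 − 2×118.6 = -12.0000
denominator: Q₃ − Q₁ = 136.9 − 88.3 = 48.6000
Bowley skewness = -12.0000 / 48.6000 ≈ -0.247

-0.247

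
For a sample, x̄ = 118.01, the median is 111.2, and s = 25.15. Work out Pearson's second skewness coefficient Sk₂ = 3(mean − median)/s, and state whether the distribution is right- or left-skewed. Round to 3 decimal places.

0.812, right-skewed

Sk₂ = 3(118.01 − 111.2) / 25.15 = 3 × 6.8100 / 25.15
    = 20.4300 / 25.15 ≈ 0.812
Sk₂ > 0 ⇒ mean > median ⇒ right-skewed (positive skew).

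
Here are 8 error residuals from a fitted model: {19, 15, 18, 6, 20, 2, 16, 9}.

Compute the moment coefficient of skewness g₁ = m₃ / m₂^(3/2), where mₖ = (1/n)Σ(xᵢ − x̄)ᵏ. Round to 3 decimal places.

-0.591

x̄ = (19 + 15 + 18 + 6 + 20 + 2 + 16 + 9) / 8 = 13.1250
deviations (xᵢ − x̄): 5.8750, 1.8750, 4.8750, -7.1250, 6.8750, -11.1250, 2.8750, -4.1250
Σ(xᵢ − x̄)² = 308.8750 ⇒ m₂ = 308.8750/8 = 38.60938
Σ(xᵢ − x̄)³ = -1134.8438 ⇒ m₃ = -1134.8438/8 = -141.85547
m₂^(3/2) = 38.60938^(1.5) = 239.90492
g₁ = m₃ / m₂^(3/2) = -141.85547 / 239.90492 ≈ -0.591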